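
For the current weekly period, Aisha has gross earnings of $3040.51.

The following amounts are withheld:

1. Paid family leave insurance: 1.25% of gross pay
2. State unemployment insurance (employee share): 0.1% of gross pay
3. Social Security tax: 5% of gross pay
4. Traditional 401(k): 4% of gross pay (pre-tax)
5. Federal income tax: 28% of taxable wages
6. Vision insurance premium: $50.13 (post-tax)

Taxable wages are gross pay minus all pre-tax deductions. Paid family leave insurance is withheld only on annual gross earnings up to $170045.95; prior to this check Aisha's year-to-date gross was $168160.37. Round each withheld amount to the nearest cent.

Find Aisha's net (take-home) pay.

Traditional 401(k): $3040.51 × 0.04 = $121.62
Taxable wages = $3040.51 − $121.62 = $2918.89
Federal income tax: $2918.89 × 0.28 = $817.29
Paid family leave insurance: only $170045.95 − $168160.37 = $1885.58 of this check is subject → $1885.58 × 0.0125 = $23.57
State unemployment insurance (employee share): $3040.51 × 0.001 = $3.04
Social Security tax: $3040.51 × 0.05 = $152.03
Vision insurance premium: $50.13
Total deductions = $121.62 + $817.29 + $23.57 + $3.04 + $152.03 + $50.13 = $1167.68
Net pay = $3040.51 − $1167.68 = $1872.83

$1872.83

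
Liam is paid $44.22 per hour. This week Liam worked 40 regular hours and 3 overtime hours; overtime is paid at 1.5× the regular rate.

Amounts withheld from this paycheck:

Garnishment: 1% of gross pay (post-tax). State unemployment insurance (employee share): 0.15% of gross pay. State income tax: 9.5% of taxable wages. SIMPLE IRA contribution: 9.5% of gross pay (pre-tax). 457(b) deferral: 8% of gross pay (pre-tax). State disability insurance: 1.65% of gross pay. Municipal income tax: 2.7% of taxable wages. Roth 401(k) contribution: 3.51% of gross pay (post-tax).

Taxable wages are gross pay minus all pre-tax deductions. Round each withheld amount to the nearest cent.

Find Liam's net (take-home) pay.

$1,301.20

Regular pay: 40 × $44.22 = $1,768.80
Overtime pay: 3 × $44.22 × 1.5 = $198.99
Gross pay = $1,768.80 + $198.99 = $1,967.79
SIMPLE IRA contribution: $1,967.79 × 0.095 = $186.94
457(b) deferral: $1,967.79 × 0.08 = $157.42
Pre-tax total = $186.94 + $157.42 = $344.36
Taxable wages = $1,967.79 − $344.36 = $1,623.43
State income tax: $1,623.43 × 0.095 = $154.23
Municipal income tax: $1,623.43 × 0.027 = $43.83
State disability insurance: $1,967.79 × 0.0165 = $32.47
State unemployment insurance (employee share): $1,967.79 × 0.0015 = $2.95
Roth 401(k) contribution: $1,967.79 × 0.0351 = $69.07
Garnishment: $1,967.79 × 0.01 = $19.68
Total deductions = $186.94 + $157.42 + $154.23 + $43.83 + $32.47 + $2.95 + $69.07 + $19.68 = $666.59
Net pay = $1,967.79 − $666.59 = $1,301.20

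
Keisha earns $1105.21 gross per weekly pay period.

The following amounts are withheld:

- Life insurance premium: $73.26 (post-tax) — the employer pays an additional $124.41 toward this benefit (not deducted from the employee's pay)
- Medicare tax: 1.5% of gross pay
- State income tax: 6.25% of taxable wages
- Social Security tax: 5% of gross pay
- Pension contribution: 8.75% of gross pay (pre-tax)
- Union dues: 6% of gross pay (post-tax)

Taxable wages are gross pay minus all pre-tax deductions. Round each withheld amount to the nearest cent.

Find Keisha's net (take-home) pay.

$734.06

Pension contribution: $1105.21 × 0.0875 = $96.71
Taxable wages = $1105.21 − $96.71 = $1008.50
State income tax: $1008.50 × 0.0625 = $63.03
Social Security tax: $1105.21 × 0.05 = $55.26
Medicare tax: $1105.21 × 0.015 = $16.58
Life insurance premium: $73.26
Union dues: $1105.21 × 0.06 = $66.31
(Employer's $124.41 toward life insurance premium is not withheld from the employee.)
Total deductions = $96.71 + $63.03 + $55.26 + $16.58 + $73.26 + $66.31 = $371.15
Net pay = $1105.21 − $371.15 = $734.06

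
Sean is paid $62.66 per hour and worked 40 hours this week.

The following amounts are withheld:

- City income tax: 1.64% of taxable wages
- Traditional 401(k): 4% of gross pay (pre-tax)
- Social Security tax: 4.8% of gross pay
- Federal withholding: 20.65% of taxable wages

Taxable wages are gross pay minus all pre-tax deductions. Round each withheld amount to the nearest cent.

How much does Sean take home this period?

$1749.50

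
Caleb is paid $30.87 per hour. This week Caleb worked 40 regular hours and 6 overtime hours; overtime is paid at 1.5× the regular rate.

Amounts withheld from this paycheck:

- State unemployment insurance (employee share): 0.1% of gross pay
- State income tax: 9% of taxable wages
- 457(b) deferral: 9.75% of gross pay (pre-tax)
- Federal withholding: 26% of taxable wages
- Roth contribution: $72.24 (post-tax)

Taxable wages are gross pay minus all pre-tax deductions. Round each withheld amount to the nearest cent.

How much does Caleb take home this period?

$813.60

Regular pay: 40 × $30.87 = $1,234.80
Overtime pay: 6 × $30.87 × 1.5 = $277.83
Gross pay = $1,234.80 + $277.83 = $1,512.63
457(b) deferral: $1,512.63 × 0.0975 = $147.48
Taxable wages = $1,512.63 − $147.48 = $1,365.15
State income tax: $1,365.15 × 0.09 = $122.86
Federal withholding: $1,365.15 × 0.26 = $354.94
State unemployment insurance (employee share): $1,512.63 × 0.001 = $1.51
Roth contribution: $72.24
Total deductions = $147.48 + $122.86 + $354.94 + $1.51 + $72.24 = $699.03
Net pay = $1,512.63 − $699.03 = $813.60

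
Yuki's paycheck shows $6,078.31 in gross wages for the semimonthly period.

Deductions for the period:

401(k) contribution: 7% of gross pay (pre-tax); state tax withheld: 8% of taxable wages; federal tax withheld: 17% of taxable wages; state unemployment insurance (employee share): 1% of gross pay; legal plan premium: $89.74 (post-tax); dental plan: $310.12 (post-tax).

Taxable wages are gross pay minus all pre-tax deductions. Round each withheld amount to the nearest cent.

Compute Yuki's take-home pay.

$3,778.98

401(k) contribution: $6,078.31 × 0.07 = $425.48
Taxable wages = $6,078.31 − $425.48 = $5,652.83
State tax withheld: $5,652.83 × 0.08 = $452.23
Federal tax withheld: $5,652.83 × 0.17 = $960.98
State unemployment insurance (employee share): $6,078.31 × 0.01 = $60.78
Legal plan premium: $89.74
Dental plan: $310.12
Total deductions = $425.48 + $452.23 + $960.98 + $60.78 + $89.74 + $310.12 = $2,299.33
Net pay = $6,078.31 − $2,299.33 = $3,778.98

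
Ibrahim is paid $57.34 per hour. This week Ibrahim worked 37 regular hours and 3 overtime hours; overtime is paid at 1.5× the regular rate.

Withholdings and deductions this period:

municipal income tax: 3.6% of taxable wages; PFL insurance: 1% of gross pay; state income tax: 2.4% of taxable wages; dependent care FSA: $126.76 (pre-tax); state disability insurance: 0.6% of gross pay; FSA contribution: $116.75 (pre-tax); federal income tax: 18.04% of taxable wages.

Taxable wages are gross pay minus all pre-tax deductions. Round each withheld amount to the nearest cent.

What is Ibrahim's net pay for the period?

$1,584.50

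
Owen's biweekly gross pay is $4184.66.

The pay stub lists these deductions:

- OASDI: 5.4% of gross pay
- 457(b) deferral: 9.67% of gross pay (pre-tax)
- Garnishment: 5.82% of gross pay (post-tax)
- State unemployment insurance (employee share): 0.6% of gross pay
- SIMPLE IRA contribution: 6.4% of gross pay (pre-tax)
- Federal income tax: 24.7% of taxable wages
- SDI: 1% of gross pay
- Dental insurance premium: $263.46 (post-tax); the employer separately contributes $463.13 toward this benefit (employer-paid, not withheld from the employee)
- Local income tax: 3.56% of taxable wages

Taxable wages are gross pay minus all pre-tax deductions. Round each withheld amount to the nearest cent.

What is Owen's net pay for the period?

SIMPLE IRA contribution: $4184.66 × 0.064 = $267.82
457(b) deferral: $4184.66 × 0.0967 = $404.66
Pre-tax total = $267.82 + $404.66 = $672.48
Taxable wages = $4184.66 − $672.48 = $3512.18
Federal income tax: $3512.18 × 0.247 = $867.51
Local income tax: $3512.18 × 0.0356 = $125.03
SDI: $4184.66 × 0.01 = $41.85
State unemployment insurance (employee share): $4184.66 × 0.006 = $25.11
OASDI: $4184.66 × 0.054 = $225.97
Garnishment: $4184.66 × 0.0582 = $243.55
Dental insurance premium: $263.46
(Employer's $463.13 toward dental insurance premium is not withheld from the employee.)
Total deductions = $267.82 + $404.66 + $867.51 + $125.03 + $41.85 + $25.11 + $225.97 + $243.55 + $263.46 = $2464.96
Net pay = $4184.66 − $2464.96 = $1719.70

$1719.70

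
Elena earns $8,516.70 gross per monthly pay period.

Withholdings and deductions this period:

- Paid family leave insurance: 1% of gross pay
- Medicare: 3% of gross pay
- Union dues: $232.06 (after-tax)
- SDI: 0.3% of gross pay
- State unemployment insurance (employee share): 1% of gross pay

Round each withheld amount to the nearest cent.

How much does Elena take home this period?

$7,833.25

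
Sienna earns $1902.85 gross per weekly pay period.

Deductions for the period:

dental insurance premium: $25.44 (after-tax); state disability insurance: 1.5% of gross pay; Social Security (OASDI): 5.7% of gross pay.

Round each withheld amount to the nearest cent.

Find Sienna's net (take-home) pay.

State disability insurance: $1902.85 × 0.015 = $28.54
Social Security (OASDI): $1902.85 × 0.057 = $108.46
Dental insurance premium: $25.44
Total deductions = $28.54 + $108.46 + $25.44 = $162.44
Net pay = $1902.85 − $162.44 = $1740.41

$1740.41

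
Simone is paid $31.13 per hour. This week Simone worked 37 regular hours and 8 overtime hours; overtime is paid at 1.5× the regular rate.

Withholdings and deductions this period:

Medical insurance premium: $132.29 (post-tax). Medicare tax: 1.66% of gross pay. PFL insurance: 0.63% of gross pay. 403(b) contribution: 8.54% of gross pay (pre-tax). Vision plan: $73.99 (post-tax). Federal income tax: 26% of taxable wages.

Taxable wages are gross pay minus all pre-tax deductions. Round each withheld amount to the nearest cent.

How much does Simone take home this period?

$791.16

Regular pay: 37 × $31.13 = $1,151.81
Overtime pay: 8 × $31.13 × 1.5 = $373.56
Gross pay = $1,151.81 + $373.56 = $1,525.37
403(b) contribution: $1,525.37 × 0.0854 = $130.27
Taxable wages = $1,525.37 − $130.27 = $1,395.10
Federal income tax: $1,395.10 × 0.26 = $362.73
PFL insurance: $1,525.37 × 0.0063 = $9.61
Medicare tax: $1,525.37 × 0.0166 = $25.32
Vision plan: $73.99
Medical insurance premium: $132.29
Total deductions = $130.27 + $362.73 + $9.61 + $25.32 + $73.99 + $132.29 = $734.21
Net pay = $1,525.37 − $734.21 = $791.16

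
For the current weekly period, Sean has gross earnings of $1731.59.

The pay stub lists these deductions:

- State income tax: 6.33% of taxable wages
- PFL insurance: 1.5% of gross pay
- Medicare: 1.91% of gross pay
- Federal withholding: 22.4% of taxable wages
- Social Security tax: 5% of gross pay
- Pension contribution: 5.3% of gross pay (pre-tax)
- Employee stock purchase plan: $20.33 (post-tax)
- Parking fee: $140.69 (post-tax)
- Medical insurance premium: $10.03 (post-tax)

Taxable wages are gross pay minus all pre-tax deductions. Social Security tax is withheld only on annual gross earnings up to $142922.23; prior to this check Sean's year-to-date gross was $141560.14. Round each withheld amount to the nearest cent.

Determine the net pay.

$870.51

Pension contribution: $1731.59 × 0.053 = $91.77
Taxable wages = $1731.59 − $91.77 = $1639.82
Federal withholding: $1639.82 × 0.224 = $367.32
State income tax: $1639.82 × 0.0633 = $103.80
PFL insurance: $1731.59 × 0.015 = $25.97
Social Security tax: only $142922.23 − $141560.14 = $1362.09 of this check is subject → $1362.09 × 0.05 = $68.10
Medicare: $1731.59 × 0.0191 = $33.07
Parking fee: $140.69
Medical insurance premium: $10.03
Employee stock purchase plan: $20.33
Total deductions = $91.77 + $367.32 + $103.80 + $25.97 + $68.10 + $33.07 + $140.69 + $10.03 + $20.33 = $861.08
Net pay = $1731.59 − $861.08 = $870.51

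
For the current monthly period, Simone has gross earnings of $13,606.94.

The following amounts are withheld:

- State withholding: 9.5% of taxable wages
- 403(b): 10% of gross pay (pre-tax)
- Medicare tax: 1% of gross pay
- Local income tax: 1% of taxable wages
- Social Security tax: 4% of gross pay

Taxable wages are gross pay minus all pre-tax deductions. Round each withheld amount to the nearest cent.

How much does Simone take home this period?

403(b): $13,606.94 × 0.1 = $1,360.69
Taxable wages = $13,606.94 − $1,360.69 = $12,246.25
State withholding: $12,246.25 × 0.095 = $1,163.39
Local income tax: $12,246.25 × 0.01 = $122.46
Medicare tax: $13,606.94 × 0.01 = $136.07
Social Security tax: $13,606.94 × 0.04 = $544.28
Total deductions = $1,360.69 + $1,163.39 + $122.46 + $136.07 + $544.28 = $3,326.89
Net pay = $13,606.94 − $3,326.89 = $10,280.05

$10,280.05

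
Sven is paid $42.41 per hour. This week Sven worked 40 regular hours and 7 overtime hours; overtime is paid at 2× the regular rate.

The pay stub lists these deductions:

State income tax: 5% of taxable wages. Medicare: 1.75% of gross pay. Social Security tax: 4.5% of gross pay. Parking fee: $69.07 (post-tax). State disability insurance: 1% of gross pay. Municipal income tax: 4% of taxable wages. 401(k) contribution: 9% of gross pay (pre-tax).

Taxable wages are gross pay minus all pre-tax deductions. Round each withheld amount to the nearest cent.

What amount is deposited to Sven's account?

$1,661.36

Regular pay: 40 × $42.41 = $1,696.40
Overtime pay: 7 × $42.41 × 2 = $593.74
Gross pay = $1,696.40 + $593.74 = $2,290.14
401(k) contribution: $2,290.14 × 0.09 = $206.11
Taxable wages = $2,290.14 − $206.11 = $2,084.03
State income tax: $2,084.03 × 0.05 = $104.20
Municipal income tax: $2,084.03 × 0.04 = $83.36
State disability insurance: $2,290.14 × 0.01 = $22.90
Medicare: $2,290.14 × 0.0175 = $40.08
Social Security tax: $2,290.14 × 0.045 = $103.06
Parking fee: $69.07
Total deductions = $206.11 + $104.20 + $83.36 + $22.90 + $40.08 + $103.06 + $69.07 = $628.78
Net pay = $2,290.14 − $628.78 = $1,661.36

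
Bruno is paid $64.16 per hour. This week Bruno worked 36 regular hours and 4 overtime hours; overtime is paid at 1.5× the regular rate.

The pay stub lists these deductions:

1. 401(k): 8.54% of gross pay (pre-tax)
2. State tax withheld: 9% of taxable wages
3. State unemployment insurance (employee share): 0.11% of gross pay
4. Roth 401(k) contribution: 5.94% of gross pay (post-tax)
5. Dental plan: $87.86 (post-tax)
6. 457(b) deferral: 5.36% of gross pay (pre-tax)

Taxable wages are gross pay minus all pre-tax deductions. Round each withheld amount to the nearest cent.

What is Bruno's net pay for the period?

Regular pay: 36 × $64.16 = $2309.76
Overtime pay: 4 × $64.16 × 1.5 = $384.96
Gross pay = $2309.76 + $384.96 = $2694.72
457(b) deferral: $2694.72 × 0.0536 = $144.44
401(k): $2694.72 × 0.0854 = $230.13
Pre-tax total = $144.44 + $230.13 = $374.57
Taxable wages = $2694.72 − $374.57 = $2320.15
State tax withheld: $2320.15 × 0.09 = $208.81
State unemployment insurance (employee share): $2694.72 × 0.0011 = $2.96
Dental plan: $87.86
Roth 401(k) contribution: $2694.72 × 0.0594 = $160.07
Total deductions = $144.44 + $230.13 + $208.81 + $2.96 + $87.86 + $160.07 = $834.27
Net pay = $2694.72 − $834.27 = $1860.45

$1860.45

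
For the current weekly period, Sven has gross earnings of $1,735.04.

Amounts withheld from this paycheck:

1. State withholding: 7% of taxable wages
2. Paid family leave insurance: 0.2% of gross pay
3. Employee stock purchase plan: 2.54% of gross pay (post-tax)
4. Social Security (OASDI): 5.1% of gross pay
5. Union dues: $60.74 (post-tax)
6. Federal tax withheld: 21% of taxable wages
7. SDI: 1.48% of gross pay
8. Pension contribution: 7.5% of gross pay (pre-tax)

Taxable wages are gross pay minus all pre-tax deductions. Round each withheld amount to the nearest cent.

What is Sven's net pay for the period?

$933.09

Pension contribution: $1,735.04 × 0.075 = $130.13
Taxable wages = $1,735.04 − $130.13 = $1,604.91
Federal tax withheld: $1,604.91 × 0.21 = $337.03
State withholding: $1,604.91 × 0.07 = $112.34
Social Security (OASDI): $1,735.04 × 0.051 = $88.49
SDI: $1,735.04 × 0.0148 = $25.68
Paid family leave insurance: $1,735.04 × 0.002 = $3.47
Union dues: $60.74
Employee stock purchase plan: $1,735.04 × 0.0254 = $44.07
Total deductions = $130.13 + $337.03 + $112.34 + $88.49 + $25.68 + $3.47 + $60.74 + $44.07 = $801.95
Net pay = $1,735.04 − $801.95 = $933.09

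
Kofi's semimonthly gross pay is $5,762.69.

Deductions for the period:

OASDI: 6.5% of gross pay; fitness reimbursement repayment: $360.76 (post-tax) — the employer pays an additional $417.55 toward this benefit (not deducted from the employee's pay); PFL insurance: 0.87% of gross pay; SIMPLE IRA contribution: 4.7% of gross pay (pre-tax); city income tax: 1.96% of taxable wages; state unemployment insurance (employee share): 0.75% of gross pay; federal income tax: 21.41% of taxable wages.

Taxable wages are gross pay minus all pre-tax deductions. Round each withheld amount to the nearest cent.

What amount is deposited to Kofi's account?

$3,379.71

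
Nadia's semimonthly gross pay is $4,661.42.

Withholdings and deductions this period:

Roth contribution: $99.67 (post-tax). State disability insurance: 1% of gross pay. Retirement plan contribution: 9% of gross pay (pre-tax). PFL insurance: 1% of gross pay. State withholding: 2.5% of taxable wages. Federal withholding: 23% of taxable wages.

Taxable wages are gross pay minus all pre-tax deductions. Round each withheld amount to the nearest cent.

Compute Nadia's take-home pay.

Retirement plan contribution: $4,661.42 × 0.09 = $419.53
Taxable wages = $4,661.42 − $419.53 = $4,241.89
State withholding: $4,241.89 × 0.025 = $106.05
Federal withholding: $4,241.89 × 0.23 = $975.63
PFL insurance: $4,661.42 × 0.01 = $46.61
State disability insurance: $4,661.42 × 0.01 = $46.61
Roth contribution: $99.67
Total deductions = $419.53 + $106.05 + $975.63 + $46.61 + $46.61 + $99.67 = $1,694.10
Net pay = $4,661.42 − $1,694.10 = $2,967.32

$2,967.32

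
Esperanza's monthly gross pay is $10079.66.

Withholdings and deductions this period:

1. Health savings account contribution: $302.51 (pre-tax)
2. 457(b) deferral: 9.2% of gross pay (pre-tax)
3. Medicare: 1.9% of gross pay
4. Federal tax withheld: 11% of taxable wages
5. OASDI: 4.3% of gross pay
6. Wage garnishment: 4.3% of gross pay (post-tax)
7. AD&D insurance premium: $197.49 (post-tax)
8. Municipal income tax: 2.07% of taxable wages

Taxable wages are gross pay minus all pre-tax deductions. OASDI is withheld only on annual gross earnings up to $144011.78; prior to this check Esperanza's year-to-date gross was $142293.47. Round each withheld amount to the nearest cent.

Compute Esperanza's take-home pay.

Health savings account contribution: $302.51
457(b) deferral: $10079.66 × 0.092 = $927.33
Pre-tax total = $302.51 + $927.33 = $1229.84
Taxable wages = $10079.66 − $1229.84 = $8849.82
Federal tax withheld: $8849.82 × 0.11 = $973.48
Municipal income tax: $8849.82 × 0.0207 = $183.19
OASDI: only $144011.78 − $142293.47 = $1718.31 of this check is subject → $1718.31 × 0.043 = $73.89
Medicare: $10079.66 × 0.019 = $191.51
AD&D insurance premium: $197.49
Wage garnishment: $10079.66 × 0.043 = $433.43
Total deductions = $302.51 + $927.33 + $973.48 + $183.19 + $73.89 + $191.51 + $197.49 + $433.43 = $3282.83
Net pay = $10079.66 − $3282.83 = $6796.83

$6796.83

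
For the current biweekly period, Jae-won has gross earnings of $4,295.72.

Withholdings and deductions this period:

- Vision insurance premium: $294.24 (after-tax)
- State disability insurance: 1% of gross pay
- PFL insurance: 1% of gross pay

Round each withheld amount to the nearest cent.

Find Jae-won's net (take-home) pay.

PFL insurance: $4,295.72 × 0.01 = $42.96
State disability insurance: $4,295.72 × 0.01 = $42.96
Vision insurance premium: $294.24
Total deductions = $42.96 + $42.96 + $294.24 = $380.16
Net pay = $4,295.72 − $380.16 = $3,915.56

$3,915.56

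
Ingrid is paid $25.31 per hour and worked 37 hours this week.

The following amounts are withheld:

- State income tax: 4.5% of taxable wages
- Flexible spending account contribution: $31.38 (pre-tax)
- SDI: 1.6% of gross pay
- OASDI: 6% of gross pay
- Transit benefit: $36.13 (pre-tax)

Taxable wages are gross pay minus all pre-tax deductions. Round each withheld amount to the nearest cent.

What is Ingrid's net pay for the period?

Gross pay: 37 × $25.31 = $936.47
Flexible spending account contribution: $31.38
Transit benefit: $36.13
Pre-tax total = $31.38 + $36.13 = $67.51
Taxable wages = $936.47 − $67.51 = $868.96
State income tax: $868.96 × 0.045 = $39.10
OASDI: $936.47 × 0.06 = $56.19
SDI: $936.47 × 0.016 = $14.98
Total deductions = $31.38 + $36.13 + $39.10 + $56.19 + $14.98 = $177.78
Net pay = $936.47 − $177.78 = $758.69

$758.69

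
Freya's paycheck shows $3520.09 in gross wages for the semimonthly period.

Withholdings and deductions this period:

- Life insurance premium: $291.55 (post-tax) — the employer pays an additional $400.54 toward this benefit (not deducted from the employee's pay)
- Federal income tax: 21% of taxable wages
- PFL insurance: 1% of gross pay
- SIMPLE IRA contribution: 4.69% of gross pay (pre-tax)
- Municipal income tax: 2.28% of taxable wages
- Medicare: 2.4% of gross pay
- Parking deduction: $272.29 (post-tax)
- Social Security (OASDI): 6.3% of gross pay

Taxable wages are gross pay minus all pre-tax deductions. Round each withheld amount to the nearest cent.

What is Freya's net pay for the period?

$1668.67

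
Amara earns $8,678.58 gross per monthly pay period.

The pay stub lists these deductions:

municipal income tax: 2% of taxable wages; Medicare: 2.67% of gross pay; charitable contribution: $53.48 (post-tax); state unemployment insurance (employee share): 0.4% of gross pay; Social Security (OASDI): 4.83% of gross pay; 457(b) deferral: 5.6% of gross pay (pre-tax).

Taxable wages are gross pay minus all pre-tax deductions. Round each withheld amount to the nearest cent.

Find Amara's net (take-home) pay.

457(b) deferral: $8,678.58 × 0.056 = $486.00
Taxable wages = $8,678.58 − $486.00 = $8,192.58
Municipal income tax: $8,192.58 × 0.02 = $163.85
State unemployment insurance (employee share): $8,678.58 × 0.004 = $34.71
Medicare: $8,678.58 × 0.0267 = $231.72
Social Security (OASDI): $8,678.58 × 0.0483 = $419.18
Charitable contribution: $53.48
Total deductions = $486.00 + $163.85 + $34.71 + $231.72 + $419.18 + $53.48 = $1,388.94
Net pay = $8,678.58 − $1,388.94 = $7,289.64

$7,289.64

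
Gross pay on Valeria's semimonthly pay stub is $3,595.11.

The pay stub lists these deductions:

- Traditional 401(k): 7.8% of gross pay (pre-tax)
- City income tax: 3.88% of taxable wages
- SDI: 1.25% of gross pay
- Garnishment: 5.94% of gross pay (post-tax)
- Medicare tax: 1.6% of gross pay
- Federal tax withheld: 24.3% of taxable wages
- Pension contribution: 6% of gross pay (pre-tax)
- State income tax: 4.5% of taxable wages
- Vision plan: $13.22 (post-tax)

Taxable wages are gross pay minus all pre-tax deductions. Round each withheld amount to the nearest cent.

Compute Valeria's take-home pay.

$1,757.01

Traditional 401(k): $3,595.11 × 0.078 = $280.42
Pension contribution: $3,595.11 × 0.06 = $215.71
Pre-tax total = $280.42 + $215.71 = $496.13
Taxable wages = $3,595.11 − $496.13 = $3,098.98
State income tax: $3,098.98 × 0.045 = $139.45
Federal tax withheld: $3,098.98 × 0.243 = $753.05
City income tax: $3,098.98 × 0.0388 = $120.24
Medicare tax: $3,595.11 × 0.016 = $57.52
SDI: $3,595.11 × 0.0125 = $44.94
Vision plan: $13.22
Garnishment: $3,595.11 × 0.0594 = $213.55
Total deductions = $280.42 + $215.71 + $139.45 + $753.05 + $120.24 + $57.52 + $44.94 + $13.22 + $213.55 = $1,838.10
Net pay = $3,595.11 − $1,838.10 = $1,757.01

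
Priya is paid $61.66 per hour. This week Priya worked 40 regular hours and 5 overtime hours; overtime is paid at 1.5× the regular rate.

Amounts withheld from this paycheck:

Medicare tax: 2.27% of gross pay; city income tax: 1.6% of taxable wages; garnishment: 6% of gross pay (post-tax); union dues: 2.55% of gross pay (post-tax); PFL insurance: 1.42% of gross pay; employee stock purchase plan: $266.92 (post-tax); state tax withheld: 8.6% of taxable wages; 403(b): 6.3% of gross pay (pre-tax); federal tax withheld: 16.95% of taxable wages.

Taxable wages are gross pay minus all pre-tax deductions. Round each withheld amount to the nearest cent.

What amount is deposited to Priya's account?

$1,373.84

Regular pay: 40 × $61.66 = $2,466.40
Overtime pay: 5 × $61.66 × 1.5 = $462.45
Gross pay = $2,466.40 + $462.45 = $2,928.85
403(b): $2,928.85 × 0.063 = $184.52
Taxable wages = $2,928.85 − $184.52 = $2,744.33
Federal tax withheld: $2,744.33 × 0.1695 = $465.16
State tax withheld: $2,744.33 × 0.086 = $236.01
City income tax: $2,744.33 × 0.016 = $43.91
Medicare tax: $2,928.85 × 0.0227 = $66.48
PFL insurance: $2,928.85 × 0.0142 = $41.59
Union dues: $2,928.85 × 0.0255 = $74.69
Employee stock purchase plan: $266.92
Garnishment: $2,928.85 × 0.06 = $175.73
Total deductions = $184.52 + $465.16 + $236.01 + $43.91 + $66.48 + $41.59 + $74.69 + $266.92 + $175.73 = $1,555.01
Net pay = $2,928.85 − $1,555.01 = $1,373.84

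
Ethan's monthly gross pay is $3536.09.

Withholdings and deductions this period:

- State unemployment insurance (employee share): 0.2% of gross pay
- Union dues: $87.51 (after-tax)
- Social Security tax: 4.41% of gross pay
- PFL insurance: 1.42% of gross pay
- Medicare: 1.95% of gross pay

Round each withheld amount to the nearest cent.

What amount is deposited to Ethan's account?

$3166.41

State unemployment insurance (employee share): $3536.09 × 0.002 = $7.07
PFL insurance: $3536.09 × 0.0142 = $50.21
Social Security tax: $3536.09 × 0.0441 = $155.94
Medicare: $3536.09 × 0.0195 = $68.95
Union dues: $87.51
Total deductions = $7.07 + $50.21 + $155.94 + $68.95 + $87.51 = $369.68
Net pay = $3536.09 − $369.68 = $3166.41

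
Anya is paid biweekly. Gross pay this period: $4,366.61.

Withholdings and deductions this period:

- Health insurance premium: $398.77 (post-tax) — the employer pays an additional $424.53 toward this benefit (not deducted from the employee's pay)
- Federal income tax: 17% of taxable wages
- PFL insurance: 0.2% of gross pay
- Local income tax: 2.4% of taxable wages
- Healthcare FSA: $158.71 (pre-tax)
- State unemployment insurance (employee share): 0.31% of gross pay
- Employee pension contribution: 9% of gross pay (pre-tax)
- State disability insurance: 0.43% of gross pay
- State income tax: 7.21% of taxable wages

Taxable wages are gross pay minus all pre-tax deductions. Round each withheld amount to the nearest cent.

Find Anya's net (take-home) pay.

Employee pension contribution: $4,366.61 × 0.09 = $392.99
Healthcare FSA: $158.71
Pre-tax total = $392.99 + $158.71 = $551.70
Taxable wages = $4,366.61 − $551.70 = $3,814.91
Local income tax: $3,814.91 × 0.024 = $91.56
State income tax: $3,814.91 × 0.0721 = $275.06
Federal income tax: $3,814.91 × 0.17 = $648.53
State unemployment insurance (employee share): $4,366.61 × 0.0031 = $13.54
State disability insurance: $4,366.61 × 0.0043 = $18.78
PFL insurance: $4,366.61 × 0.002 = $8.73
Health insurance premium: $398.77
(Employer's $424.53 toward health insurance premium is not withheld from the employee.)
Total deductions = $392.99 + $158.71 + $91.56 + $275.06 + $648.53 + $13.54 + $18.78 + $8.73 + $398.77 = $2,006.67
Net pay = $4,366.61 − $2,006.67 = $2,359.94

$2,359.94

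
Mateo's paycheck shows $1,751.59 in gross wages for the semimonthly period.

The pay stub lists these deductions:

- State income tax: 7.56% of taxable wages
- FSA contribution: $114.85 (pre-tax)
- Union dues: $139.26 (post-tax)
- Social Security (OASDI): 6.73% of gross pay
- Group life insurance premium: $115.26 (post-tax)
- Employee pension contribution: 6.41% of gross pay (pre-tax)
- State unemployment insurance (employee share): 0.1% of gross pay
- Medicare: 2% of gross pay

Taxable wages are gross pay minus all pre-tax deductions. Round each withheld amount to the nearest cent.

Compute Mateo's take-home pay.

$1,000.03

Employee pension contribution: $1,751.59 × 0.0641 = $112.28
FSA contribution: $114.85
Pre-tax total = $112.28 + $114.85 = $227.13
Taxable wages = $1,751.59 − $227.13 = $1,524.46
State income tax: $1,524.46 × 0.0756 = $115.25
Social Security (OASDI): $1,751.59 × 0.0673 = $117.88
Medicare: $1,751.59 × 0.02 = $35.03
State unemployment insurance (employee share): $1,751.59 × 0.001 = $1.75
Union dues: $139.26
Group life insurance premium: $115.26
Total deductions = $112.28 + $114.85 + $115.25 + $117.88 + $35.03 + $1.75 + $139.26 + $115.26 = $751.56
Net pay = $1,751.59 − $751.56 = $1,000.03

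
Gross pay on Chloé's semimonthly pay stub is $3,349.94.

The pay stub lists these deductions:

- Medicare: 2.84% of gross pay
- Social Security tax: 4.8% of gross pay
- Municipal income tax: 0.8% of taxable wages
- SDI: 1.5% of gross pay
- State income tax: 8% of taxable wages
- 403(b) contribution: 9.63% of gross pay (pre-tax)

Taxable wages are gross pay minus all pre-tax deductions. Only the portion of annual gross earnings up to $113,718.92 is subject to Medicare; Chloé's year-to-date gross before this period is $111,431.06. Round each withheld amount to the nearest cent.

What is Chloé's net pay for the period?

403(b) contribution: $3,349.94 × 0.0963 = $322.60
Taxable wages = $3,349.94 − $322.60 = $3,027.34
Municipal income tax: $3,027.34 × 0.008 = $24.22
State income tax: $3,027.34 × 0.08 = $242.19
Social Security tax: $3,349.94 × 0.048 = $160.80
SDI: $3,349.94 × 0.015 = $50.25
Medicare: only $113,718.92 − $111,431.06 = $2,287.86 of this check is subject → $2,287.86 × 0.0284 = $64.98
Total deductions = $322.60 + $24.22 + $242.19 + $160.80 + $50.25 + $64.98 = $865.04
Net pay = $3,349.94 − $865.04 = $2,484.90

$2,484.90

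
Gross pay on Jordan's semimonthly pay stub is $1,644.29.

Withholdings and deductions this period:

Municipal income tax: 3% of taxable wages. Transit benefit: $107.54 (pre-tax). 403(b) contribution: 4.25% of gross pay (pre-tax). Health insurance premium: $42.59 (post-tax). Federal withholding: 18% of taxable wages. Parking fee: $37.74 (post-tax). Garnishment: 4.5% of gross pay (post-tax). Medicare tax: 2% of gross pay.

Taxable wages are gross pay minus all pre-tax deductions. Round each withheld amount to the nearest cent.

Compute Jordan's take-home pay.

$971.61

403(b) contribution: $1,644.29 × 0.0425 = $69.88
Transit benefit: $107.54
Pre-tax total = $69.88 + $107.54 = $177.42
Taxable wages = $1,644.29 − $177.42 = $1,466.87
Municipal income tax: $1,466.87 × 0.03 = $44.01
Federal withholding: $1,466.87 × 0.18 = $264.04
Medicare tax: $1,644.29 × 0.02 = $32.89
Parking fee: $37.74
Garnishment: $1,644.29 × 0.045 = $73.99
Health insurance premium: $42.59
Total deductions = $69.88 + $107.54 + $44.01 + $264.04 + $32.89 + $37.74 + $73.99 + $42.59 = $672.68
Net pay = $1,644.29 − $672.68 = $971.61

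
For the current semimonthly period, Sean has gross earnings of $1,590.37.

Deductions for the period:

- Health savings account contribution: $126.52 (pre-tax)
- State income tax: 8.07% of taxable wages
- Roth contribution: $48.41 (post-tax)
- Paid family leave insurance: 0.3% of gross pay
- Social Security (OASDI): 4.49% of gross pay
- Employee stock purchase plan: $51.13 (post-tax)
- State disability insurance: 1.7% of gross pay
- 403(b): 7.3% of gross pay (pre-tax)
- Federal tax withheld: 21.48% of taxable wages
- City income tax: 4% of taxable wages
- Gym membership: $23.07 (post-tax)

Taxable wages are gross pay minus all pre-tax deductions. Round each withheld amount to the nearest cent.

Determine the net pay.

$669.75

Health savings account contribution: $126.52
403(b): $1,590.37 × 0.073 = $116.10
Pre-tax total = $126.52 + $116.10 = $242.62
Taxable wages = $1,590.37 − $242.62 = $1,347.75
State income tax: $1,347.75 × 0.0807 = $108.76
Federal tax withheld: $1,347.75 × 0.2148 = $289.50
City income tax: $1,347.75 × 0.04 = $53.91
Paid family leave insurance: $1,590.37 × 0.003 = $4.77
Social Security (OASDI): $1,590.37 × 0.0449 = $71.41
State disability insurance: $1,590.37 × 0.017 = $27.04
Gym membership: $23.07
Employee stock purchase plan: $51.13
Roth contribution: $48.41
Total deductions = $126.52 + $116.10 + $108.76 + $289.50 + $53.91 + $4.77 + $71.41 + $27.04 + $23.07 + $51.13 + $48.41 = $920.62
Net pay = $1,590.37 − $920.62 = $669.75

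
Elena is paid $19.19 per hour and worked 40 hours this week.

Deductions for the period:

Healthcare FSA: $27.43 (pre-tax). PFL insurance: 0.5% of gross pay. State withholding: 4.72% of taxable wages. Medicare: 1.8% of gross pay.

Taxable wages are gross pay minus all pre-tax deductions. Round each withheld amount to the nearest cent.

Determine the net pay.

Gross pay: 40 × $19.19 = $767.60
Healthcare FSA: $27.43
Taxable wages = $767.60 − $27.43 = $740.17
State withholding: $740.17 × 0.0472 = $34.94
PFL insurance: $767.60 × 0.005 = $3.84
Medicare: $767.60 × 0.018 = $13.82
Total deductions = $27.43 + $34.94 + $3.84 + $13.82 = $80.03
Net pay = $767.60 − $80.03 = $687.57

$687.57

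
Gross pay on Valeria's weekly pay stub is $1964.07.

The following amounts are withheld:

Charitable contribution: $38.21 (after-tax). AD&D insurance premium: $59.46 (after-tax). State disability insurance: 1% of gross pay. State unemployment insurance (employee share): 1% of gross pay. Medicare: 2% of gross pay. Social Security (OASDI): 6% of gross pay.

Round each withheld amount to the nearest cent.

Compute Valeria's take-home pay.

$1670.00

Social Security (OASDI): $1964.07 × 0.06 = $117.84
Medicare: $1964.07 × 0.02 = $39.28
State unemployment insurance (employee share): $1964.07 × 0.01 = $19.64
State disability insurance: $1964.07 × 0.01 = $19.64
Charitable contribution: $38.21
AD&D insurance premium: $59.46
Total deductions = $117.84 + $39.28 + $19.64 + $19.64 + $38.21 + $59.46 = $294.07
Net pay = $1964.07 − $294.07 = $1670.00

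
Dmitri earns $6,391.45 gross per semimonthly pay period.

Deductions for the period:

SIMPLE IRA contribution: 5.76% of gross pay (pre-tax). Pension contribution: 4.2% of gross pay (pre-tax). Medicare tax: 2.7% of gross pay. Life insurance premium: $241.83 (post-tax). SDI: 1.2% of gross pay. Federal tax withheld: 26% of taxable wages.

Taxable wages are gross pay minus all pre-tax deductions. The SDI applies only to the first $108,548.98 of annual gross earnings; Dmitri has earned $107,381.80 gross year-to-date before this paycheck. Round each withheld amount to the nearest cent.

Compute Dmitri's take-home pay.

Pension contribution: $6,391.45 × 0.042 = $268.44
SIMPLE IRA contribution: $6,391.45 × 0.0576 = $368.15
Pre-tax total = $268.44 + $368.15 = $636.59
Taxable wages = $6,391.45 − $636.59 = $5,754.86
Federal tax withheld: $5,754.86 × 0.26 = $1,496.26
Medicare tax: $6,391.45 × 0.027 = $172.57
SDI: only $108,548.98 − $107,381.80 = $1,167.18 of this check is subject → $1,167.18 × 0.012 = $14.01
Life insurance premium: $241.83
Total deductions = $268.44 + $368.15 + $1,496.26 + $172.57 + $14.01 + $241.83 = $2,561.26
Net pay = $6,391.45 − $2,561.26 = $3,830.19

$3,830.19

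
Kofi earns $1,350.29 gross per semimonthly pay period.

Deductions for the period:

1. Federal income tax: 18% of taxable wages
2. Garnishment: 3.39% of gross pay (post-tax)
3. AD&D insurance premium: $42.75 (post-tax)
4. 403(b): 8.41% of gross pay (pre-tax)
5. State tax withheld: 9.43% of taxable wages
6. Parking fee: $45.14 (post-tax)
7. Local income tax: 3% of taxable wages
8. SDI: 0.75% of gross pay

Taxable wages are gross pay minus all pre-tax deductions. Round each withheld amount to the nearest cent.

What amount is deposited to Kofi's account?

$716.61

403(b): $1,350.29 × 0.0841 = $113.56
Taxable wages = $1,350.29 − $113.56 = $1,236.73
Local income tax: $1,236.73 × 0.03 = $37.10
State tax withheld: $1,236.73 × 0.0943 = $116.62
Federal income tax: $1,236.73 × 0.18 = $222.61
SDI: $1,350.29 × 0.0075 = $10.13
Garnishment: $1,350.29 × 0.0339 = $45.77
Parking fee: $45.14
AD&D insurance premium: $42.75
Total deductions = $113.56 + $37.10 + $116.62 + $222.61 + $10.13 + $45.77 + $45.14 + $42.75 = $633.68
Net pay = $1,350.29 − $633.68 = $716.61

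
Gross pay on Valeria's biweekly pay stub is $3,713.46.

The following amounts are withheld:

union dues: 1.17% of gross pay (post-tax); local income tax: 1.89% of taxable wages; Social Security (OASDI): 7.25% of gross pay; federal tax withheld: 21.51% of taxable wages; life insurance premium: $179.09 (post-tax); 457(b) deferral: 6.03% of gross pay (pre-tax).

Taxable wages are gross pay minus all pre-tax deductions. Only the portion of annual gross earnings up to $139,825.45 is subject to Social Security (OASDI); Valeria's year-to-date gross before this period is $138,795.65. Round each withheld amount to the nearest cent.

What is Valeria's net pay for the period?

457(b) deferral: $3,713.46 × 0.0603 = $223.92
Taxable wages = $3,713.46 − $223.92 = $3,489.54
Federal tax withheld: $3,489.54 × 0.2151 = $750.60
Local income tax: $3,489.54 × 0.0189 = $65.95
Social Security (OASDI): only $139,825.45 − $138,795.65 = $1,029.80 of this check is subject → $1,029.80 × 0.0725 = $74.66
Life insurance premium: $179.09
Union dues: $3,713.46 × 0.0117 = $43.45
Total deductions = $223.92 + $750.60 + $65.95 + $74.66 + $179.09 + $43.45 = $1,337.67
Net pay = $3,713.46 − $1,337.67 = $2,375.79

$2,375.79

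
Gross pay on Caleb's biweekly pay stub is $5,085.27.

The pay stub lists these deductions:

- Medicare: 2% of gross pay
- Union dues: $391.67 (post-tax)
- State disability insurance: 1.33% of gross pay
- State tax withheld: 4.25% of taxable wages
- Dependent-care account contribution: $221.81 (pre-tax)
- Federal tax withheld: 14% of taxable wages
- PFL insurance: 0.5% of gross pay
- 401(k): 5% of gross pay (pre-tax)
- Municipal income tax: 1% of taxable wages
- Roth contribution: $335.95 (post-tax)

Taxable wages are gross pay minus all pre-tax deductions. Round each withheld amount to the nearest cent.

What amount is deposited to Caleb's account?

$2,799.54

Dependent-care account contribution: $221.81
401(k): $5,085.27 × 0.05 = $254.26
Pre-tax total = $221.81 + $254.26 = $476.07
Taxable wages = $5,085.27 − $476.07 = $4,609.20
Federal tax withheld: $4,609.20 × 0.14 = $645.29
State tax withheld: $4,609.20 × 0.0425 = $195.89
Municipal income tax: $4,609.20 × 0.01 = $46.09
PFL insurance: $5,085.27 × 0.005 = $25.43
State disability insurance: $5,085.27 × 0.0133 = $67.63
Medicare: $5,085.27 × 0.02 = $101.71
Roth contribution: $335.95
Union dues: $391.67
Total deductions = $221.81 + $254.26 + $645.29 + $195.89 + $46.09 + $25.43 + $67.63 + $101.71 + $335.95 + $391.67 = $2,285.73
Net pay = $5,085.27 − $2,285.73 = $2,799.54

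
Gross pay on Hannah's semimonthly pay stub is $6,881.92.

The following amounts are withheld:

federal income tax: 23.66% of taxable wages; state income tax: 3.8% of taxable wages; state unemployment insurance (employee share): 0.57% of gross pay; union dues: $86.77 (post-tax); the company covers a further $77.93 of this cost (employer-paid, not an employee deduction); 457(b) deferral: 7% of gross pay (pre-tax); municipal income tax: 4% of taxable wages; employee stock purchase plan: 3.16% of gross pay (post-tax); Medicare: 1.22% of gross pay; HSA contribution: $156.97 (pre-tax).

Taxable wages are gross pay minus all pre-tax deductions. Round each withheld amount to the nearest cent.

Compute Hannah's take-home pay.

457(b) deferral: $6,881.92 × 0.07 = $481.73
HSA contribution: $156.97
Pre-tax total = $481.73 + $156.97 = $638.70
Taxable wages = $6,881.92 − $638.70 = $6,243.22
Municipal income tax: $6,243.22 × 0.04 = $249.73
Federal income tax: $6,243.22 × 0.2366 = $1,477.15
State income tax: $6,243.22 × 0.038 = $237.24
Medicare: $6,881.92 × 0.0122 = $83.96
State unemployment insurance (employee share): $6,881.92 × 0.0057 = $39.23
Employee stock purchase plan: $6,881.92 × 0.0316 = $217.47
Union dues: $86.77
(Employer's $77.93 toward union dues is not withheld from the employee.)
Total deductions = $481.73 + $156.97 + $249.73 + $1,477.15 + $237.24 + $83.96 + $39.23 + $217.47 + $86.77 = $3,030.25
Net pay = $6,881.92 − $3,030.25 = $3,851.67

$3,851.67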